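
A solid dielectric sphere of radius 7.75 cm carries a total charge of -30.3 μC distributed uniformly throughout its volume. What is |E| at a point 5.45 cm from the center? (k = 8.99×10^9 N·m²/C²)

|E| = 3.19e7 N/C

Symmetry ⇒ E = E(r) r̂. Gaussian sphere of radius r = 5.45 cm (r < R).
Only the charge within r is enclosed: Q_enc = Q·(r/R)³ = (-30.3 μC)·(5.45 cm/7.75 cm)³ = -1.054×10^-5 C.
Since E is radial and uniform over the Gaussian sphere, Φ = E·4πr² = Q_enc/ε₀.
E = k|Q_enc|/r² = (8.99×10^9)(1.054×10^-5)/(0.0545)² = 3.19e7 N/C.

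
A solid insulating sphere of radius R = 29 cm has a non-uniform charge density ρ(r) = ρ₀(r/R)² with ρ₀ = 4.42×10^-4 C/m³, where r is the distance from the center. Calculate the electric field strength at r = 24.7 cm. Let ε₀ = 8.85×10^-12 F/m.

Take a concentric spherical Gaussian surface of radius r = 24.7 cm (r < R).
Integrate the density: Q_enc = 4π ∫₀^r ρ₀(r'/R)^2 r'² dr' = 4πρ₀ r^5/(5·R²) = 1.214×10^-5 C.
Applying ∮E·dA = Q_enc/ε₀ with Φ = E(4πr²):
E = |Q_enc|/(4πε₀r²) = (1.214×10^-5)/(4π·8.85×10^-12·(0.247)²) = 1.79e6 N/C.

|E| ≈ 1.79×10^6 V/m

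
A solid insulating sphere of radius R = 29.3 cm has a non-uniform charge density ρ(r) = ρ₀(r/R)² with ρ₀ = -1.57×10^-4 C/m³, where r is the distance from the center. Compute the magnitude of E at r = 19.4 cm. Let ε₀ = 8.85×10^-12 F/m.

E ≈ 3.02×10^5 V/m

Symmetry ⇒ E = E(r) r̂. Gaussian sphere of radius r = 19.4 cm (r < R).
Q_enc = ∫₀^r ρ(r')·4πr'² dr' = (4πρ₀/R²) ∫₀^r r'^4 dr' = 4πρ₀ r^5/(5·R²) = -1.263e-6 C.
Applying ∮E·dA = Q_enc/ε₀ with Φ = E(4πr²):
E = |Q_enc|/(4πε₀r²) = (1.263×10^-6)/(4π·8.85×10^-12·(0.194)²) = 3.02×10^5 N/C.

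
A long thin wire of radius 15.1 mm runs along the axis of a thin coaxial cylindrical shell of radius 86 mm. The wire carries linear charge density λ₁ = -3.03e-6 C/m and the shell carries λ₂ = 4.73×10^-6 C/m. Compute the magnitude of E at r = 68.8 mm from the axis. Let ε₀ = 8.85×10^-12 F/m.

Choose a coaxial cylinder of radius r = 68.8 mm (arbitrary length L) as the Gaussian surface (between the conductors, 15.1 mm < r < 86 mm).
Only the inner wire is enclosed; the outer shell contributes nothing inside itself. λ_enc = λ₁ = -3.03e-6 C/m.
Gauss's law: E·2πrL = λ_enc L/ε₀.
E = |λ_enc|/(2πε₀r) = (3.03×10^-6)/(2π·8.85×10^-12·0.0688) = 7.92e5 N/C.

E ≈ 7.92e5 V/m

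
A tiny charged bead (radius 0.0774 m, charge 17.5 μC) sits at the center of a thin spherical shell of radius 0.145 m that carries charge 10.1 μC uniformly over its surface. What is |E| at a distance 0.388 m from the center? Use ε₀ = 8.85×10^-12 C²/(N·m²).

|E| = 1.65×10^6 N/C

Symmetry ⇒ E = E(r) r̂. Gaussian sphere of radius r = 0.388 m (r > 0.145 m, enclosing both).
Q_enc = (17.5 μC) + (10.1 μC) = 2.76×10^-5 C.
Since E is radial and uniform over the Gaussian sphere, Φ = E·4πr² = Q_enc/ε₀.
E = |Q_enc|/(4πε₀r²) = (2.76e-5)/(4π·8.85×10^-12·(0.388)²) = 1.65×10^6 N/C.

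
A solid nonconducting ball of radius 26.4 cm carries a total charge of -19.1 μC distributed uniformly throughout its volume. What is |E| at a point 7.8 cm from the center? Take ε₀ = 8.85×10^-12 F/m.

Take a concentric spherical Gaussian surface of radius r = 7.8 cm (r < R).
Only the charge within r is enclosed: Q_enc = Q·(r/R)³ = (-19.1 μC)·(7.8 cm/26.4 cm)³ = -4.926×10^-7 C.
Gauss's law: E·4πr² = Q_enc/ε₀.
E = |Q_enc|/(4πε₀r²) = (4.926×10^-7)/(4π·8.85×10^-12·(0.078)²) = 7.28e5 N/C.

E = 7.28×10^5 N/C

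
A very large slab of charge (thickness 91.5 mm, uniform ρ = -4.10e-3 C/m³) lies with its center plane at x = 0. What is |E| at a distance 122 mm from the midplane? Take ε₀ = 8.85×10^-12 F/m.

E ≈ 2.12e7 N/C

The point |x| = 122 mm lies outside the slab (half-thickness 0.04575 m). A symmetric pillbox spanning the full slab encloses Q_enc = ρ·d·A.
Flux = 2EA ⇒ E = |ρ|d/(2ε₀), independent of distance outside.
E = (4.10×10^-3)(0.0915)/(2·8.85×10^-12) = 2.12×10^7 N/C.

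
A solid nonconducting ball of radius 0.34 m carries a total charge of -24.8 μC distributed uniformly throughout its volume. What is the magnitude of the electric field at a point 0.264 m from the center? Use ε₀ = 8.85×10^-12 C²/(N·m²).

By spherical symmetry E is radial; choose a Gaussian sphere of radius r = 0.264 m (r < R).
Only the charge within r is enclosed: Q_enc = Q·(r/R)³ = (-24.8 μC)·(0.264 m/0.34 m)³ = -1.161e-5 C.
Gauss's law: E·4πr² = Q_enc/ε₀.
E = |Q_enc|/(4πε₀r²) = (1.161×10^-5)/(4π·8.85×10^-12·(0.264)²) = 1.50×10^6 N/C.

E ≈ 1.50e6 N/C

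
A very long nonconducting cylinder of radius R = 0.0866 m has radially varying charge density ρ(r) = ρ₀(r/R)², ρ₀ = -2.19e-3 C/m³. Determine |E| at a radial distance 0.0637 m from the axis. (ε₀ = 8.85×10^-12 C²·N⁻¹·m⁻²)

E ≈ 2.13e6 V/m

Choose a coaxial cylinder of radius r = 0.0637 m (arbitrary length L) as the Gaussian surface (r < R).
Integrating ρ over the cross-section to radius r: λ_enc = (2πρ₀/R²) ∫₀^r r'^3 dr' = 2πρ₀ r^4/(4·R²) = -7.552×10^-6 C/m.
By Gauss's law (flux through the curved wall only), E·2πrL = λ_enc L/ε₀.
E = |λ_enc|/(2πε₀r) = (7.552×10^-6)/(2π·8.85×10^-12·0.0637) = 2.13e6 N/C.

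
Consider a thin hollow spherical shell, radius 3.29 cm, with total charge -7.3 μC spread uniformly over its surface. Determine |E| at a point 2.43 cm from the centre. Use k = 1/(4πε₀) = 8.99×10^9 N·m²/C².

E = 0 (no enclosed charge)

Take a concentric spherical Gaussian surface of radius r = 2.43 cm (inside the shell, r < 3.29 cm).
All the charge is outside the Gaussian surface: Q_enc = 0, hence E = 0 everywhere inside the shell.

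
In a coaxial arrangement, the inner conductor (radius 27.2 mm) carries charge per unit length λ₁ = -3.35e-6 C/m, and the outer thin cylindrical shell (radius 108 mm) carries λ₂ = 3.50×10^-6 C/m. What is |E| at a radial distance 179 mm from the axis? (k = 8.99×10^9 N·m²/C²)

By cylindrical symmetry E is radial; use a coaxial Gaussian cylinder of radius 179 mm and length L (r > 108 mm, enclosing both).
λ_enc = λ₁ + λ₂ = (-3.35×10^-6) + (3.50×10^-6) = 1.50×10^-7 C/m.
By Gauss's law (flux through the curved wall only), E·2πrL = λ_enc L/ε₀.
E = 2k|λ_enc|/r = 2(8.99×10^9)(1.50e-7)/(0.179) = 1.51×10^4 N/C.

|E| = 1.51e4 V/m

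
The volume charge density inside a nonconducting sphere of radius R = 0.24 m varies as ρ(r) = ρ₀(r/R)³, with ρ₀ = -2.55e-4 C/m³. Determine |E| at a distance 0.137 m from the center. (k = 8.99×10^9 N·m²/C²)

E = 1.22×10^5 V/m

Take a concentric spherical Gaussian surface of radius r = 0.137 m (r < R).
Q_enc = ∫₀^r ρ(r')·4πr'² dr' = (4πρ₀/R³) ∫₀^r r'^5 dr' = 4πρ₀ r^6/(6·R³) = -2.554×10^-7 C.
Since E is radial and uniform over the Gaussian sphere, Φ = E·4πr² = Q_enc/ε₀.
E = k|Q_enc|/r² = (8.99×10^9)(2.554e-7)/(0.137)² = 1.22e5 N/C.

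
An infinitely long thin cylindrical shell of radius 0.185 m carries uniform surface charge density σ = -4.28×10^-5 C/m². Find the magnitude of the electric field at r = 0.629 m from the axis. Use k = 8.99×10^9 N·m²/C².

E = 1.42e6 N/C

Coaxial Gaussian cylinder, radius r = 0.629 m, length L (r > 0.185 m).
The whole shell is enclosed: λ_enc = σ·2πR = (-4.28×10^-5)·2π·(0.185) = -4.975e-5 C/m.
By Gauss's law (flux through the curved wall only), E·2πrL = λ_enc L/ε₀.
E = 2k|λ_enc|/r = 2(8.99×10^9)(4.975e-5)/(0.629) = 1.42×10^6 N/C.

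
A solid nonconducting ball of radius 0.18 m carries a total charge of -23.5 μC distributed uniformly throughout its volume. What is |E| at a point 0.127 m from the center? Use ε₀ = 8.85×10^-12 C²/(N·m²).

|E| = 4.60e6 V/m

Use a concentric Gaussian sphere at r = 0.127 m (r < R).
For a uniform sphere the enclosed fraction is (r/R)³, so Q_enc = (-23.5 μC)(0.127/0.18)³ = -8.254×10^-6 C.
Applying ∮E·dA = Q_enc/ε₀ with Φ = E(4πr²):
E = |Q_enc|/(4πε₀r²) = (8.254e-6)/(4π·8.85×10^-12·(0.127)²) = 4.60×10^6 N/C.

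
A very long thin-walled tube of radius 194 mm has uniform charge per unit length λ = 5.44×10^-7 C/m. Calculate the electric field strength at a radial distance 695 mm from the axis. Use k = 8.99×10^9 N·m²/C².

|E| = 1.41×10^4 N/C

Coaxial Gaussian cylinder, radius r = 695 mm, length L (r > 194 mm).
The full line charge is enclosed: λ_enc = 5.44e-7 C/m.
Gauss's law: E·2πrL = λ_enc L/ε₀.
E = 2k|λ_enc|/r = 2(8.99×10^9)(5.44×10^-7)/(0.695) = 1.41×10^4 N/C.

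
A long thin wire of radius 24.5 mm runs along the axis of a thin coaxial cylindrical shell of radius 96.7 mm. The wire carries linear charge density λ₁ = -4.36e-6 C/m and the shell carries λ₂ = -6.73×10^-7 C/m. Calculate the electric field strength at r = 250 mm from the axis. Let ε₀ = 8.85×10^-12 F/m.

E = 3.62e5 N/C

By cylindrical symmetry E is radial; use a coaxial Gaussian cylinder of radius 250 mm and length L (r > 96.7 mm, enclosing both).
λ_enc = λ₁ + λ₂ = (-4.36e-6) + (-6.73×10^-7) = -5.033×10^-6 C/m.
Since E is radial and uniform over the curved surface, Φ = E·2πrL = Q_enc/ε₀ = λ_enc L/ε₀.
E = |λ_enc|/(2πε₀r) = (5.033×10^-6)/(2π·8.85×10^-12·0.25) = 3.62×10^5 N/C.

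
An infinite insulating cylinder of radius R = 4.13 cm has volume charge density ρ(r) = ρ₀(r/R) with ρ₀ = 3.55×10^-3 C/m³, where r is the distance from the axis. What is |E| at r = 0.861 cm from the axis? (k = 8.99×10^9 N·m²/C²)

Choose a coaxial cylinder of radius r = 0.861 cm (arbitrary length L) as the Gaussian surface (r < R).
Integrating ρ over the cross-section to radius r: λ_enc = (2πρ₀/R) ∫₀^r r'^2 dr' = 2πρ₀ r^3/(3·R) = 1.149e-7 C/m.
Gauss's law: E·2πrL = λ_enc L/ε₀.
E = 2k|λ_enc|/r = 2(8.99×10^9)(1.149×10^-7)/(0.00861) = 2.40×10^5 N/C.

E = 2.40×10^5 N/C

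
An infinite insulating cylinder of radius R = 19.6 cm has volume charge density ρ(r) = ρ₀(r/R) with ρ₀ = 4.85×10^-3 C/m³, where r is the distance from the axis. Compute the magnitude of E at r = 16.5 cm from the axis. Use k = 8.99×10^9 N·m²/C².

E ≈ 2.54e7 N/C

By cylindrical symmetry E is radial; use a coaxial Gaussian cylinder of radius 16.5 cm and length L (r < R).
λ_enc = ∫₀^r ρ(r')·2πr' dr' = (2πρ₀/R)·r^3/3 = 2.328e-4 C/m.
Since E is radial and uniform over the curved surface, Φ = E·2πrL = Q_enc/ε₀ = λ_enc L/ε₀.
E = 2k|λ_enc|/r = 2(8.99×10^9)(2.328×10^-4)/(0.165) = 2.54e7 N/C.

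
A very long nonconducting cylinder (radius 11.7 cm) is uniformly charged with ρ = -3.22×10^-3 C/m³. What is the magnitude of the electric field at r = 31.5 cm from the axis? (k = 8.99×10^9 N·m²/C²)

Take a coaxial cylindrical Gaussian surface of radius r = 31.5 cm and length L (r > 11.7 cm, full cross-section enclosed).
λ_enc = ρ·πR² = (-3.22×10^-3)π(0.117)² = -1.385×10^-4 C/m.
By Gauss's law (flux through the curved wall only), E·2πrL = λ_enc L/ε₀.
E = 2k|λ_enc|/r = 2(8.99×10^9)(1.385×10^-4)/(0.315) = 7.90×10^6 N/C.

E ≈ 7.90e6 N/C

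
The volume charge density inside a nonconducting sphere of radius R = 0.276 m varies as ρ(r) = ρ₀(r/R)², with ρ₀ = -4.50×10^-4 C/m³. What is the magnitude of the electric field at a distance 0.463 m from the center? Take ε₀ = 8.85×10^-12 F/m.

|E| ≈ 9.97×10^5 N/C

Symmetry ⇒ E = E(r) r̂. Gaussian sphere of radius r = 0.463 m (r > R, all charge enclosed).
Q_enc = 4π ∫₀^R ρ₀(r'/R)^2 r'² dr' = 4πρ₀R³/5 = -2.378×10^-5 C.
By Gauss's law, ∮E·dA = E·4πr² = Q_enc/ε₀.
E = |Q_enc|/(4πε₀r²) = (2.378×10^-5)/(4π·8.85×10^-12·(0.463)²) = 9.97e5 N/C.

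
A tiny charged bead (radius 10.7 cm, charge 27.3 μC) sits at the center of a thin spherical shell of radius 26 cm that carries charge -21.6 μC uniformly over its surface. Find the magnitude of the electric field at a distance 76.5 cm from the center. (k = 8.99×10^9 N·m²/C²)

Symmetry ⇒ E = E(r) r̂. Gaussian sphere of radius r = 76.5 cm (r > 26 cm, enclosing both).
Q_enc = (27.3 μC) + (-21.6 μC) = 5.70e-6 C.
Gauss's law: E·4πr² = Q_enc/ε₀.
E = k|Q_enc|/r² = (8.99×10^9)(5.70e-6)/(0.765)² = 8.76×10^4 N/C.

E = 8.76×10^4 N/C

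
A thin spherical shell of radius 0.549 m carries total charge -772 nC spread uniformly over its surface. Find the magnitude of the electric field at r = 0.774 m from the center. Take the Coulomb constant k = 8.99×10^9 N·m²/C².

E = 1.16e4 N/C

Symmetry ⇒ E = E(r) r̂. Gaussian sphere of radius r = 0.774 m (r > 0.549 m).
The entire shell is enclosed: Q_enc = -7.72e-7 C.
Gauss's law: E·4πr² = Q_enc/ε₀.
E = k|Q_enc|/r² = (8.99×10^9)(7.72×10^-7)/(0.774)² = 1.16×10^4 N/C.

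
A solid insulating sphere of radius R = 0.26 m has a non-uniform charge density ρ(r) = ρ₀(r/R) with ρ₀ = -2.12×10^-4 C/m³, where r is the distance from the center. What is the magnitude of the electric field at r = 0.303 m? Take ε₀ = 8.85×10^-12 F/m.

E ≈ 1.15×10^6 N/C

Take a concentric spherical Gaussian surface of radius r = 0.303 m (r > R, all charge enclosed).
Q_enc = 4π ∫₀^R ρ₀(r'/R)^1 r'² dr' = 4πρ₀R³/4 = -1.171×10^-5 C.
Applying ∮E·dA = Q_enc/ε₀ with Φ = E(4πr²):
E = |Q_enc|/(4πε₀r²) = (1.171×10^-5)/(4π·8.85×10^-12·(0.303)²) = 1.15e6 N/C.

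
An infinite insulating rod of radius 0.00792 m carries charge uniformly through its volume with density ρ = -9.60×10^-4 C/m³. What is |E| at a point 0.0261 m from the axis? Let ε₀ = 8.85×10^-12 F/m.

|E| ≈ 1.30×10^5 V/m

Take a coaxial cylindrical Gaussian surface of radius r = 0.0261 m and length L (r > 0.00792 m, full cross-section enclosed).
λ_enc = ρ·πR² = (-9.60e-4)π(0.00792)² = -1.892×10^-7 C/m.
Gauss's law: E·2πrL = λ_enc L/ε₀.
E = |λ_enc|/(2πε₀r) = (1.892×10^-7)/(2π·8.85×10^-12·0.0261) = 1.30×10^5 N/C.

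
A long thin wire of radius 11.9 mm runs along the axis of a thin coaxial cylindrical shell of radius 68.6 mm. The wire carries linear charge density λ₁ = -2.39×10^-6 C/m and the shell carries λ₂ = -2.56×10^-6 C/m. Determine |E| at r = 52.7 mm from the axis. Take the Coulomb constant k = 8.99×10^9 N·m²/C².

8.15×10^5 N/C

Take a coaxial cylindrical Gaussian surface of radius r = 52.7 mm and length L (between the conductors, 11.9 mm < r < 68.6 mm).
The shell at 68.6 mm lies outside the Gaussian surface, so λ_enc = λ₁ = -2.39e-6 C/m.
Since E is radial and uniform over the curved surface, Φ = E·2πrL = Q_enc/ε₀ = λ_enc L/ε₀.
E = 2k|λ_enc|/r = 2(8.99×10^9)(2.39e-6)/(0.0527) = 8.15×10^5 N/C.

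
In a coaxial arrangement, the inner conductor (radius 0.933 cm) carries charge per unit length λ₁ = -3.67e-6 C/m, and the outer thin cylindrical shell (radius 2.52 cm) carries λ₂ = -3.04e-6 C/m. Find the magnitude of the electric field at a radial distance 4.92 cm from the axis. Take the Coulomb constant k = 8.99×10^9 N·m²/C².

|E| = 2.45×10^6 V/m

Take a coaxial cylindrical Gaussian surface of radius r = 4.92 cm and length L (r > 2.52 cm, enclosing both).
λ_enc = λ₁ + λ₂ = (-3.67×10^-6) + (-3.04×10^-6) = -6.71×10^-6 C/m.
Gauss's law: E·2πrL = λ_enc L/ε₀.
E = 2k|λ_enc|/r = 2(8.99×10^9)(6.71e-6)/(0.0492) = 2.45×10^6 N/C.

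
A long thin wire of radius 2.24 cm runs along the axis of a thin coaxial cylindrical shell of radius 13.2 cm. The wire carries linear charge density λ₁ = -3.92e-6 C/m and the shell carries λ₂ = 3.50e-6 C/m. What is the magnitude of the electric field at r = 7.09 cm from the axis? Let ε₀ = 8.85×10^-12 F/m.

Coaxial Gaussian cylinder, radius r = 7.09 cm, length L (between the conductors, 2.24 cm < r < 13.2 cm).
Only the inner wire is enclosed; the outer shell contributes nothing inside itself. λ_enc = λ₁ = -3.92×10^-6 C/m.
By Gauss's law (flux through the curved wall only), E·2πrL = λ_enc L/ε₀.
E = |λ_enc|/(2πε₀r) = (3.92×10^-6)/(2π·8.85×10^-12·0.0709) = 9.94×10^5 N/C.

E = 9.94e5 N/C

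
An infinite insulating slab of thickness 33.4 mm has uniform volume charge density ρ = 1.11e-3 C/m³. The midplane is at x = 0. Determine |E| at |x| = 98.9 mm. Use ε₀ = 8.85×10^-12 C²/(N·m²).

|E| ≈ 2.09×10^6 N/C

The point |x| = 98.9 mm lies outside the slab (half-thickness 0.0167 m). A symmetric pillbox spanning the full slab encloses Q_enc = ρ·d·A.
Flux = 2EA ⇒ E = |ρ|d/(2ε₀), independent of distance outside.
E = (1.11e-3)(0.0334)/(2·8.85×10^-12) = 2.09×10^6 N/C.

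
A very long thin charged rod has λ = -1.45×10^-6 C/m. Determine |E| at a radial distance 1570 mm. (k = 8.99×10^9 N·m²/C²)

Take a coaxial cylindrical Gaussian surface of radius r = 1570 mm and length L.
Q_enc = λL, so λ_enc = -1.45×10^-6 C/m.
By Gauss's law (flux through the curved wall only), E·2πrL = λ_enc L/ε₀.
E = 2k|λ_enc|/r = 2(8.99×10^9)(1.45×10^-6)/(1.57) = 1.66×10^4 N/C.

|E| = 1.66×10^4 N/C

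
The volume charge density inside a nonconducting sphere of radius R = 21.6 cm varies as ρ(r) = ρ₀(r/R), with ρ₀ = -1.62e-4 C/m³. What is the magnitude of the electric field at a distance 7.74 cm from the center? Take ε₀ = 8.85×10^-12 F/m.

E = 1.27e5 N/C

Use a concentric Gaussian sphere at r = 7.74 cm (r < R).
Q_enc = ∫₀^r ρ(r')·4πr'² dr' = (4πρ₀/R) ∫₀^r r'^3 dr' = 4πρ₀ r^4/(4·R) = -8.456×10^-8 C.
Gauss's law: E·4πr² = Q_enc/ε₀.
E = |Q_enc|/(4πε₀r²) = (8.456e-8)/(4π·8.85×10^-12·(0.0774)²) = 1.27×10^5 N/C.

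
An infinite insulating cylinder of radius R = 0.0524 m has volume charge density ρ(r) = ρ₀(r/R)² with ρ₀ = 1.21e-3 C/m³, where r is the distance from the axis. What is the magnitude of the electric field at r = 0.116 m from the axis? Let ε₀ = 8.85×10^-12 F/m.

E = 8.09e5 N/C

Choose a coaxial cylinder of radius r = 0.116 m (arbitrary length L) as the Gaussian surface (r > R, full charge per length enclosed).
λ_enc = 2π ∫₀^R ρ₀(r'/R)^2 r' dr' = 2πρ₀R²/4 = 5.219e-6 C/m.
Gauss's law: E·2πrL = λ_enc L/ε₀.
E = |λ_enc|/(2πε₀r) = (5.219e-6)/(2π·8.85×10^-12·0.116) = 8.09×10^5 N/C.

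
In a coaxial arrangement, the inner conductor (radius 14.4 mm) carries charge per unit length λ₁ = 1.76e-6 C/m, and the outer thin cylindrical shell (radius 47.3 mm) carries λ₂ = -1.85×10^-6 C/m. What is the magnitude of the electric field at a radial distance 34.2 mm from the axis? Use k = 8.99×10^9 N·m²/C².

Choose a coaxial cylinder of radius r = 34.2 mm (arbitrary length L) as the Gaussian surface (between the conductors, 14.4 mm < r < 47.3 mm).
Only the inner wire is enclosed; the outer shell contributes nothing inside itself. λ_enc = λ₁ = 1.76×10^-6 C/m.
Since E is radial and uniform over the curved surface, Φ = E·2πrL = Q_enc/ε₀ = λ_enc L/ε₀.
E = 2k|λ_enc|/r = 2(8.99×10^9)(1.76e-6)/(0.0342) = 9.25×10^5 N/C.

9.25×10^5 V/m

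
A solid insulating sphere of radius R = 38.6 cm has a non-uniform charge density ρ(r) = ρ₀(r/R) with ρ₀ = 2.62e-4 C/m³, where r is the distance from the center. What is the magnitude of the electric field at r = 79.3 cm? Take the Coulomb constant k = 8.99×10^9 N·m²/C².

E = 6.77e5 V/m

By spherical symmetry E is radial; choose a Gaussian sphere of radius r = 79.3 cm (r > R, all charge enclosed).
Q_enc = 4π ∫₀^R ρ₀(r'/R)^1 r'² dr' = 4πρ₀R³/4 = 4.734×10^-5 C.
By Gauss's law, ∮E·dA = E·4πr² = Q_enc/ε₀.
E = k|Q_enc|/r² = (8.99×10^9)(4.734×10^-5)/(0.793)² = 6.77×10^5 N/C.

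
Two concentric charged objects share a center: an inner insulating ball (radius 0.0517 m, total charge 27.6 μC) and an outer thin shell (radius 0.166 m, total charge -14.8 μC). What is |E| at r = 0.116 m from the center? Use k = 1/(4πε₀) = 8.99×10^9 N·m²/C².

Symmetry ⇒ E = E(r) r̂. Gaussian sphere of radius r = 0.116 m (between the bodies, 0.0517 m < r < 0.166 m).
Only the inner charge is enclosed; the outer shell contributes nothing inside itself. Q_enc = 27.6 μC = 2.76×10^-5 C.
By Gauss's law, ∮E·dA = E·4πr² = Q_enc/ε₀.
E = k|Q_enc|/r² = (8.99×10^9)(2.76×10^-5)/(0.116)² = 1.84×10^7 N/C.

1.84×10^7 N/C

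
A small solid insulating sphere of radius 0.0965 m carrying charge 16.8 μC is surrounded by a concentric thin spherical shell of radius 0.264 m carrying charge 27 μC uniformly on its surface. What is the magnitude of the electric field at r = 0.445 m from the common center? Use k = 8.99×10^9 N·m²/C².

By spherical symmetry E is radial; choose a Gaussian sphere of radius r = 0.445 m (r > 0.264 m, enclosing both).
Q_enc = (16.8 μC) + (27 μC) = 4.38×10^-5 C.
By Gauss's law, ∮E·dA = E·4πr² = Q_enc/ε₀.
E = k|Q_enc|/r² = (8.99×10^9)(4.38×10^-5)/(0.445)² = 1.99×10^6 N/C.

E = 1.99×10^6 N/C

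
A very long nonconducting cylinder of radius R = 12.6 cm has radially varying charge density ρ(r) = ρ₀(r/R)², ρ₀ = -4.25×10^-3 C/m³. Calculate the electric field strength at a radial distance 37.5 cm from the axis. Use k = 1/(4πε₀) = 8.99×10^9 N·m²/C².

E = 5.08×10^6 N/C

Coaxial Gaussian cylinder, radius r = 37.5 cm, length L (r > R, full charge per length enclosed).
λ_enc = 2π ∫₀^R ρ₀(r'/R)^2 r' dr' = 2πρ₀R²/4 = -1.06×10^-4 C/m.
Gauss's law: E·2πrL = λ_enc L/ε₀.
E = 2k|λ_enc|/r = 2(8.99×10^9)(1.06×10^-4)/(0.375) = 5.08×10^6 N/C.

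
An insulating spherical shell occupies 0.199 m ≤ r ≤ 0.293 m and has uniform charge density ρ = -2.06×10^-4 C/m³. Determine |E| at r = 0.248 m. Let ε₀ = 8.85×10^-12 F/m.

E ≈ 9.30×10^5 N/C

Use a concentric Gaussian sphere at r = 0.248 m (within the shell material, 0.199 m < r < 0.293 m).
Enclosed charge is the volume from a to r: Q_enc = (4π/3)ρ(r³ − a³) = -6.362×10^-6 C.
By Gauss's law, ∮E·dA = E·4πr² = Q_enc/ε₀.
E = |Q_enc|/(4πε₀r²) = (6.362×10^-6)/(4π·8.85×10^-12·(0.248)²) = 9.30e5 N/C.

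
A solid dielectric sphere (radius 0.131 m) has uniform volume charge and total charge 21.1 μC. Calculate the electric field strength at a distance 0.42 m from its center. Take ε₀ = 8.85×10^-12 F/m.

1.08×10^6 N/C

By spherical symmetry E is radial; choose a Gaussian sphere of radius r = 0.42 m (r > R, so the entire charge is enclosed).
Q_enc = 21.1 μC = 2.11e-5 C.
Gauss's law: E·4πr² = Q_enc/ε₀.
E = |Q_enc|/(4πε₀r²) = (2.11×10^-5)/(4π·8.85×10^-12·(0.42)²) = 1.08×10^6 N/C.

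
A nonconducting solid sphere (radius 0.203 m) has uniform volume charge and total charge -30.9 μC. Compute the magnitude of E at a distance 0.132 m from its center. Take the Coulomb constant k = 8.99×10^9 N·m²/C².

Symmetry ⇒ E = E(r) r̂. Gaussian sphere of radius r = 0.132 m (r < R).
For a uniform sphere the enclosed fraction is (r/R)³, so Q_enc = (-30.9 μC)(0.132/0.203)³ = -8.496×10^-6 C.
Gauss's law: E·4πr² = Q_enc/ε₀.
E = k|Q_enc|/r² = (8.99×10^9)(8.496×10^-6)/(0.132)² = 4.38×10^6 N/C.

E ≈ 4.38×10^6 N/C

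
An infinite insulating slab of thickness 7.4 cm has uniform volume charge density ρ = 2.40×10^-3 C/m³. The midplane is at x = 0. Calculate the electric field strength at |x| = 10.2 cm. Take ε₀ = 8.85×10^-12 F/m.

The point |x| = 10.2 cm lies outside the slab (half-thickness 0.037 m). A symmetric pillbox spanning the full slab encloses Q_enc = ρ·d·A.
Flux = 2EA ⇒ E = |ρ|d/(2ε₀), independent of distance outside.
E = (2.40×10^-3)(0.074)/(2·8.85×10^-12) = 1.00e7 N/C.

E ≈ 1.00e7 N/C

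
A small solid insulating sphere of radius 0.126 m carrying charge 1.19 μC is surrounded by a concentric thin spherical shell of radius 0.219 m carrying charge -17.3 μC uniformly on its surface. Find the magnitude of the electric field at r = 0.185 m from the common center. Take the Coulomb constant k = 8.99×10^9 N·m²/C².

Use a concentric Gaussian sphere at r = 0.185 m (between the bodies, 0.126 m < r < 0.219 m).
The shell at 0.219 m lies outside the Gaussian surface, so Q_enc = 1.19 μC = 1.19×10^-6 C.
By Gauss's law, ∮E·dA = E·4πr² = Q_enc/ε₀.
E = k|Q_enc|/r² = (8.99×10^9)(1.19e-6)/(0.185)² = 3.13×10^5 N/C.

E ≈ 3.13×10^5 V/m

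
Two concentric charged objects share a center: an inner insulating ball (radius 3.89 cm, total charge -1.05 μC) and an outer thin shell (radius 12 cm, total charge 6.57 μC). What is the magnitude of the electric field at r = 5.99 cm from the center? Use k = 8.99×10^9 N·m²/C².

|E| ≈ 2.63×10^6 N/C

Take a concentric spherical Gaussian surface of radius r = 5.99 cm (between the bodies, 3.89 cm < r < 12 cm).
Only the inner charge is enclosed; the outer shell contributes nothing inside itself. Q_enc = -1.05 μC = -1.05×10^-6 C.
By Gauss's law, ∮E·dA = E·4πr² = Q_enc/ε₀.
E = k|Q_enc|/r² = (8.99×10^9)(1.05e-6)/(0.0599)² = 2.63×10^6 N/C.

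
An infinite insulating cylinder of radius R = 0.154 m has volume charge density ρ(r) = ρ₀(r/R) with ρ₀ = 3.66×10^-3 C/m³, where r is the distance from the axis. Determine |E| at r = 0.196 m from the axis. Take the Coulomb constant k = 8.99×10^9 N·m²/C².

|E| ≈ 1.67×10^7 V/m

Choose a coaxial cylinder of radius r = 0.196 m (arbitrary length L) as the Gaussian surface (r > R, full charge per length enclosed).
λ_enc = 2π ∫₀^R ρ₀(r'/R)^1 r' dr' = 2πρ₀R²/3 = 1.818×10^-4 C/m.
Since E is radial and uniform over the curved surface, Φ = E·2πrL = Q_enc/ε₀ = λ_enc L/ε₀.
E = 2k|λ_enc|/r = 2(8.99×10^9)(1.818×10^-4)/(0.196) = 1.67×10^7 N/C.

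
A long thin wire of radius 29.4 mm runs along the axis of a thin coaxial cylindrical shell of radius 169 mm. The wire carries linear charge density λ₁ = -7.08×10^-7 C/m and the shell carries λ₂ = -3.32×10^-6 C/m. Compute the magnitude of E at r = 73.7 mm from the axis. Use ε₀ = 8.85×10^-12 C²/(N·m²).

By cylindrical symmetry E is radial; use a coaxial Gaussian cylinder of radius 73.7 mm and length L (between the conductors, 29.4 mm < r < 169 mm).
The shell at 169 mm lies outside the Gaussian surface, so λ_enc = λ₁ = -7.08e-7 C/m.
Gauss's law: E·2πrL = λ_enc L/ε₀.
E = |λ_enc|/(2πε₀r) = (7.08×10^-7)/(2π·8.85×10^-12·0.0737) = 1.73×10^5 N/C.

E = 1.73×10^5 V/m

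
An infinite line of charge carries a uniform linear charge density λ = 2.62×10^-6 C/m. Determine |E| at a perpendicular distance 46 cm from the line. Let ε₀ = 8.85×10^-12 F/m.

Take a coaxial cylindrical Gaussian surface of radius r = 46 cm and length L.
Q_enc = λL, so λ_enc = 2.62×10^-6 C/m.
Since E is radial and uniform over the curved surface, Φ = E·2πrL = Q_enc/ε₀ = λ_enc L/ε₀.
E = |λ_enc|/(2πε₀r) = (2.62e-6)/(2π·8.85×10^-12·0.46) = 1.02×10^5 N/C.

|E| = 1.02×10^5 V/m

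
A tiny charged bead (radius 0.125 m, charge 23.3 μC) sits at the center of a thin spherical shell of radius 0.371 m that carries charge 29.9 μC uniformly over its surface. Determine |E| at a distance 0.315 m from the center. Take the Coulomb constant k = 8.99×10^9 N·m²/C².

By spherical symmetry E is radial; choose a Gaussian sphere of radius r = 0.315 m (between the bodies, 0.125 m < r < 0.371 m).
Only the inner charge is enclosed; the outer shell contributes nothing inside itself. Q_enc = 23.3 μC = 2.33e-5 C.
By Gauss's law, ∮E·dA = E·4πr² = Q_enc/ε₀.
E = k|Q_enc|/r² = (8.99×10^9)(2.33e-5)/(0.315)² = 2.11×10^6 N/C.

2.11×10^6 N/C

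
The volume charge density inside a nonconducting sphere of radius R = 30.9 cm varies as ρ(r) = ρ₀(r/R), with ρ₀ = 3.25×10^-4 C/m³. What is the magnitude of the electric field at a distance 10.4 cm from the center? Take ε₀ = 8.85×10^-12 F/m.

|E| ≈ 3.21×10^5 N/C

By spherical symmetry E is radial; choose a Gaussian sphere of radius r = 10.4 cm (r < R).
Q_enc = ∫₀^r ρ(r')·4πr'² dr' = (4πρ₀/R) ∫₀^r r'^3 dr' = 4πρ₀ r^4/(4·R) = 3.866×10^-7 C.
Applying ∮E·dA = Q_enc/ε₀ with Φ = E(4πr²):
E = |Q_enc|/(4πε₀r²) = (3.866×10^-7)/(4π·8.85×10^-12·(0.104)²) = 3.21×10^5 N/C.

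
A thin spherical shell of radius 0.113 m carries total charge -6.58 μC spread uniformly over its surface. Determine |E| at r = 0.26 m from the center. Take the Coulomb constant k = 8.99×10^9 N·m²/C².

Symmetry ⇒ E = E(r) r̂. Gaussian sphere of radius r = 0.26 m (r > 0.113 m).
The entire shell is enclosed: Q_enc = -6.58e-6 C.
Applying ∮E·dA = Q_enc/ε₀ with Φ = E(4πr²):
E = k|Q_enc|/r² = (8.99×10^9)(6.58×10^-6)/(0.26)² = 8.75e5 N/C.

E = 8.75e5 N/C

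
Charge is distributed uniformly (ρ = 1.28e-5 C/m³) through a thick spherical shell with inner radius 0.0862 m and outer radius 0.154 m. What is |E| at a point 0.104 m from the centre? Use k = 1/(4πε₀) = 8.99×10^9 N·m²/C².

|E| = 2.16×10^4 V/m

Take a concentric spherical Gaussian surface of radius r = 0.104 m (within the shell material, 0.0862 m < r < 0.154 m).
Enclosed charge is the volume from a to r: Q_enc = (4π/3)ρ(r³ − a³) = 2.597e-8 C.
Gauss's law: E·4πr² = Q_enc/ε₀.
E = k|Q_enc|/r² = (8.99×10^9)(2.597e-8)/(0.104)² = 2.16×10^4 N/C.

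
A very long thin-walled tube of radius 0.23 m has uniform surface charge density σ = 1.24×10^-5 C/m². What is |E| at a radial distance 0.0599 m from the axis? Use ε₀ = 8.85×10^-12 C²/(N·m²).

By cylindrical symmetry E is radial; use a coaxial Gaussian cylinder of radius 0.0599 m and length L (r < 0.23 m, inside the shell).
No charge is enclosed, so Gauss's law gives E·2πrL = 0 ⇒ E = 0.

E = 0 (no enclosed charge)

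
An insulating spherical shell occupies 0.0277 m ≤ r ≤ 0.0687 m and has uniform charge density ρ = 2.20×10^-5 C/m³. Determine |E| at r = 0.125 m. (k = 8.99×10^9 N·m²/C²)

E = 1.61×10^4 N/C

Use a concentric Gaussian sphere at r = 0.125 m (r > 0.0687 m, enclosing the whole shell).
Q_enc = ρ·(4π/3)(b³ − a³) = (2.20×10^-5)·(4π/3)·((0.0687)³ − (0.0277)³) = 2.792×10^-8 C.
Since E is radial and uniform over the Gaussian sphere, Φ = E·4πr² = Q_enc/ε₀.
E = k|Q_enc|/r² = (8.99×10^9)(2.792×10^-8)/(0.125)² = 1.61×10^4 N/C.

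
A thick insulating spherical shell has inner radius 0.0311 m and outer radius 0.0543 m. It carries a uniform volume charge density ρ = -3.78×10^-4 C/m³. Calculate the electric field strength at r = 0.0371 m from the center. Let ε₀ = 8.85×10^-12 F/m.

By spherical symmetry E is radial; choose a Gaussian sphere of radius r = 0.0371 m (within the shell material, 0.0311 m < r < 0.0543 m).
Enclosed charge is the volume from a to r: Q_enc = (4π/3)ρ(r³ − a³) = -3.323e-8 C.
Applying ∮E·dA = Q_enc/ε₀ with Φ = E(4πr²):
E = |Q_enc|/(4πε₀r²) = (3.323×10^-8)/(4π·8.85×10^-12·(0.0371)²) = 2.17e5 N/C.

E ≈ 2.17e5 N/C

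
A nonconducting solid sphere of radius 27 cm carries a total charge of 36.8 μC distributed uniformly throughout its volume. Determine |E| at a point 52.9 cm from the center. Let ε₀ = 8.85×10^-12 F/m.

Symmetry ⇒ E = E(r) r̂. Gaussian sphere of radius r = 52.9 cm (r > R, so the entire charge is enclosed).
Q_enc = 36.8 μC = 3.68e-5 C.
Since E is radial and uniform over the Gaussian sphere, Φ = E·4πr² = Q_enc/ε₀.
E = |Q_enc|/(4πε₀r²) = (3.68e-5)/(4π·8.85×10^-12·(0.529)²) = 1.18×10^6 N/C.

E ≈ 1.18×10^6 V/m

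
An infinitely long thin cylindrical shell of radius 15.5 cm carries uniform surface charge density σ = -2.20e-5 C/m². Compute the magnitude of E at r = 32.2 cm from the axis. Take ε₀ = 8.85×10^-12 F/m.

Coaxial Gaussian cylinder, radius r = 32.2 cm, length L (r > 15.5 cm).
The whole shell is enclosed: λ_enc = σ·2πR = (-2.20×10^-5)·2π·(0.155) = -2.143×10^-5 C/m.
Since E is radial and uniform over the curved surface, Φ = E·2πrL = Q_enc/ε₀ = λ_enc L/ε₀.
E = |λ_enc|/(2πε₀r) = (2.143×10^-5)/(2π·8.85×10^-12·0.322) = 1.20×10^6 N/C.

1.20×10^6 N/C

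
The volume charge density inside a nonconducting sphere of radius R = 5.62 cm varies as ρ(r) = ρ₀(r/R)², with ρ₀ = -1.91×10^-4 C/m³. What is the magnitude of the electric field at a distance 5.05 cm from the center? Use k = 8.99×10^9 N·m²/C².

E ≈ 1.76×10^5 V/m

Use a concentric Gaussian sphere at r = 5.05 cm (r < R).
Q_enc = ∫₀^r ρ(r')·4πr'² dr' = (4πρ₀/R²) ∫₀^r r'^4 dr' = 4πρ₀ r^5/(5·R²) = -4.992×10^-8 C.
Gauss's law: E·4πr² = Q_enc/ε₀.
E = k|Q_enc|/r² = (8.99×10^9)(4.992e-8)/(0.0505)² = 1.76×10^5 N/C.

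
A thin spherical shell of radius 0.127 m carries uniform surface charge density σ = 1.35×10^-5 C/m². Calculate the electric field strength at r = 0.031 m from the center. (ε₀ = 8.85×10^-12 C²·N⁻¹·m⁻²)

Use a concentric Gaussian sphere at r = 0.031 m (inside the shell, r < 0.127 m).
No charge lies within this surface, so Q_enc = 0 and Gauss's law gives E·4πr² = 0 ⇒ E = 0.

|E| = 0 V/m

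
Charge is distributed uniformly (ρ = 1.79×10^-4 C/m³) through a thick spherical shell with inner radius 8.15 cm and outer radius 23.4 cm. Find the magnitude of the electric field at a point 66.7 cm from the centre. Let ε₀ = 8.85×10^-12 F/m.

Symmetry ⇒ E = E(r) r̂. Gaussian sphere of radius r = 66.7 cm (r > 23.4 cm, enclosing the whole shell).
Q_enc = ρ·(4π/3)(b³ − a³) = (1.79×10^-4)·(4π/3)·((0.234)³ − (0.0815)³) = 9.201×10^-6 C.
Gauss's law: E·4πr² = Q_enc/ε₀.
E = |Q_enc|/(4πε₀r²) = (9.201e-6)/(4π·8.85×10^-12·(0.667)²) = 1.86×10^5 N/C.

|E| = 1.86×10^5 V/m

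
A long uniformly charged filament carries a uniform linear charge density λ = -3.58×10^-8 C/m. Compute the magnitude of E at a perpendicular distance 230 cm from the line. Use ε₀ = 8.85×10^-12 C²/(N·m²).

Take a coaxial cylindrical Gaussian surface of radius r = 230 cm and length L.
Q_enc = λL, so λ_enc = -3.58×10^-8 C/m.
Applying ∮E·dA = Q_enc/ε₀ with the end caps contributing no flux:
E = |λ_enc|/(2πε₀r) = (3.58e-8)/(2π·8.85×10^-12·2.3) = 280 N/C.

E ≈ 280 V/m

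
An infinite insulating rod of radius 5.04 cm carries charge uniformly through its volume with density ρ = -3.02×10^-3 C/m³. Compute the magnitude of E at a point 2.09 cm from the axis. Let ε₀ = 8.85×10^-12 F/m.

Take a coaxial cylindrical Gaussian surface of radius r = 2.09 cm and length L (r < R).
Enclosed charge per unit length: λ_enc = ρ·πr² = (-3.02×10^-3)π(0.0209)² = -4.144×10^-6 C/m.
Applying ∮E·dA = Q_enc/ε₀ with the end caps contributing no flux:
E = |λ_enc|/(2πε₀r) = (4.144e-6)/(2π·8.85×10^-12·0.0209) = 3.57e6 N/C.

3.57×10^6 N/C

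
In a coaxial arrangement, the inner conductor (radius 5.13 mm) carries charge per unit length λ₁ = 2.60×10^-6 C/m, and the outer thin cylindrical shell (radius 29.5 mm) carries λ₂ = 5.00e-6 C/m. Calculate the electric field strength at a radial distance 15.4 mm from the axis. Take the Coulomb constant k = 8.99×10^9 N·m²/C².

Take a coaxial cylindrical Gaussian surface of radius r = 15.4 mm and length L (between the conductors, 5.13 mm < r < 29.5 mm).
Only the inner wire is enclosed; the outer shell contributes nothing inside itself. λ_enc = λ₁ = 2.60e-6 C/m.
By Gauss's law (flux through the curved wall only), E·2πrL = λ_enc L/ε₀.
E = 2k|λ_enc|/r = 2(8.99×10^9)(2.60×10^-6)/(0.0154) = 3.04×10^6 N/C.

|E| = 3.04×10^6 V/m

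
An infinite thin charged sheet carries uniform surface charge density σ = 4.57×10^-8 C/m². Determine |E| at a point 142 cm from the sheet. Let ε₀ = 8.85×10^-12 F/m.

|E| = 2.58e3 N/C

By planar symmetry E is perpendicular to the sheet and uniform; use a Gaussian pillbox with flat faces of area A on each side of the sheet.
Only the two end caps contribute flux: Φ = 2EA. With Q_enc = σA, Gauss's law gives E = |σ|/(2ε₀).
E = |σ|/(2ε₀) = (4.57×10^-8)/(2·8.85×10^-12) = 2.58e3 N/C.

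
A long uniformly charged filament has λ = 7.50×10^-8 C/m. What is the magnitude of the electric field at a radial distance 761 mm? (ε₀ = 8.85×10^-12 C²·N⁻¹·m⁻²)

1.77×10^3 N/C

Choose a coaxial cylinder of radius r = 761 mm (arbitrary length L) as the Gaussian surface.
Q_enc = λL, so λ_enc = 7.50×10^-8 C/m.
Since E is radial and uniform over the curved surface, Φ = E·2πrL = Q_enc/ε₀ = λ_enc L/ε₀.
E = |λ_enc|/(2πε₀r) = (7.50×10^-8)/(2π·8.85×10^-12·0.761) = 1.77e3 N/C.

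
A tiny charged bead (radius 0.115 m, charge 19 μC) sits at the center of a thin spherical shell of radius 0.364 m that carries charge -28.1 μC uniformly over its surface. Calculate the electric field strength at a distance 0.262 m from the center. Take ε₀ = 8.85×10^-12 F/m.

Use a concentric Gaussian sphere at r = 0.262 m (between the bodies, 0.115 m < r < 0.364 m).
The shell at 0.364 m lies outside the Gaussian surface, so Q_enc = 19 μC = 1.90e-5 C.
By Gauss's law, ∮E·dA = E·4πr² = Q_enc/ε₀.
E = |Q_enc|/(4πε₀r²) = (1.90×10^-5)/(4π·8.85×10^-12·(0.262)²) = 2.49×10^6 N/C.

|E| = 2.49e6 N/C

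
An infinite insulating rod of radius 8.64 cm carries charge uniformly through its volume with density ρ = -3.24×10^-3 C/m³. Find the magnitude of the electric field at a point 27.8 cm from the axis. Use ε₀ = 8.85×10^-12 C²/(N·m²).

Coaxial Gaussian cylinder, radius r = 27.8 cm, length L (r > 8.64 cm, full cross-section enclosed).
λ_enc = ρ·πR² = (-3.24×10^-3)π(0.0864)² = -7.598e-5 C/m.
Since E is radial and uniform over the curved surface, Φ = E·2πrL = Q_enc/ε₀ = λ_enc L/ε₀.
E = |λ_enc|/(2πε₀r) = (7.598e-5)/(2π·8.85×10^-12·0.278) = 4.92e6 N/C.

E ≈ 4.92×10^6 N/C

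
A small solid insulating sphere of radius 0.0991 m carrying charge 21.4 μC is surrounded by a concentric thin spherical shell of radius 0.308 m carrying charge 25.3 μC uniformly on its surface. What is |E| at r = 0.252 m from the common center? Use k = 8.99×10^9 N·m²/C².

3.03e6 N/C

By spherical symmetry E is radial; choose a Gaussian sphere of radius r = 0.252 m (between the bodies, 0.0991 m < r < 0.308 m).
Only the inner charge is enclosed; the outer shell contributes nothing inside itself. Q_enc = 21.4 μC = 2.14×10^-5 C.
Since E is radial and uniform over the Gaussian sphere, Φ = E·4πr² = Q_enc/ε₀.
E = k|Q_enc|/r² = (8.99×10^9)(2.14×10^-5)/(0.252)² = 3.03×10^6 N/C.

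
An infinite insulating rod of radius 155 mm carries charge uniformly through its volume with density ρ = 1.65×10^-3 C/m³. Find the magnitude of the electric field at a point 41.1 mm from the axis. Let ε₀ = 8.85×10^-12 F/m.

Coaxial Gaussian cylinder, radius r = 41.1 mm, length L (r < R).
Enclosed charge per unit length: λ_enc = ρ·πr² = (1.65e-3)π(0.0411)² = 8.756×10^-6 C/m.
By Gauss's law (flux through the curved wall only), E·2πrL = λ_enc L/ε₀.
E = |λ_enc|/(2πε₀r) = (8.756×10^-6)/(2π·8.85×10^-12·0.0411) = 3.83e6 N/C.

E = 3.83×10^6 N/C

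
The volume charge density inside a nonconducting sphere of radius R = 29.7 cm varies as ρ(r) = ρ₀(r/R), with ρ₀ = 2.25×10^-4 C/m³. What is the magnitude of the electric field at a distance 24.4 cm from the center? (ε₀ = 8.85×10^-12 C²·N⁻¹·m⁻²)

E ≈ 1.27×10^6 N/C

Take a concentric spherical Gaussian surface of radius r = 24.4 cm (r < R).
Q_enc = ∫₀^r ρ(r')·4πr'² dr' = (4πρ₀/R) ∫₀^r r'^3 dr' = 4πρ₀ r^4/(4·R) = 8.436×10^-6 C.
Gauss's law: E·4πr² = Q_enc/ε₀.
E = |Q_enc|/(4πε₀r²) = (8.436×10^-6)/(4π·8.85×10^-12·(0.244)²) = 1.27e6 N/C.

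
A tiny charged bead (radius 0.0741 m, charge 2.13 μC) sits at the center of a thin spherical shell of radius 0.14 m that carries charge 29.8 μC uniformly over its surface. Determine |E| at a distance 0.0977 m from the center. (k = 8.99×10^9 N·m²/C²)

E ≈ 2.01×10^6 V/m

Take a concentric spherical Gaussian surface of radius r = 0.0977 m (between the bodies, 0.0741 m < r < 0.14 m).
The shell at 0.14 m lies outside the Gaussian surface, so Q_enc = 2.13 μC = 2.13e-6 C.
Since E is radial and uniform over the Gaussian sphere, Φ = E·4πr² = Q_enc/ε₀.
E = k|Q_enc|/r² = (8.99×10^9)(2.13e-6)/(0.0977)² = 2.01×10^6 N/C.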